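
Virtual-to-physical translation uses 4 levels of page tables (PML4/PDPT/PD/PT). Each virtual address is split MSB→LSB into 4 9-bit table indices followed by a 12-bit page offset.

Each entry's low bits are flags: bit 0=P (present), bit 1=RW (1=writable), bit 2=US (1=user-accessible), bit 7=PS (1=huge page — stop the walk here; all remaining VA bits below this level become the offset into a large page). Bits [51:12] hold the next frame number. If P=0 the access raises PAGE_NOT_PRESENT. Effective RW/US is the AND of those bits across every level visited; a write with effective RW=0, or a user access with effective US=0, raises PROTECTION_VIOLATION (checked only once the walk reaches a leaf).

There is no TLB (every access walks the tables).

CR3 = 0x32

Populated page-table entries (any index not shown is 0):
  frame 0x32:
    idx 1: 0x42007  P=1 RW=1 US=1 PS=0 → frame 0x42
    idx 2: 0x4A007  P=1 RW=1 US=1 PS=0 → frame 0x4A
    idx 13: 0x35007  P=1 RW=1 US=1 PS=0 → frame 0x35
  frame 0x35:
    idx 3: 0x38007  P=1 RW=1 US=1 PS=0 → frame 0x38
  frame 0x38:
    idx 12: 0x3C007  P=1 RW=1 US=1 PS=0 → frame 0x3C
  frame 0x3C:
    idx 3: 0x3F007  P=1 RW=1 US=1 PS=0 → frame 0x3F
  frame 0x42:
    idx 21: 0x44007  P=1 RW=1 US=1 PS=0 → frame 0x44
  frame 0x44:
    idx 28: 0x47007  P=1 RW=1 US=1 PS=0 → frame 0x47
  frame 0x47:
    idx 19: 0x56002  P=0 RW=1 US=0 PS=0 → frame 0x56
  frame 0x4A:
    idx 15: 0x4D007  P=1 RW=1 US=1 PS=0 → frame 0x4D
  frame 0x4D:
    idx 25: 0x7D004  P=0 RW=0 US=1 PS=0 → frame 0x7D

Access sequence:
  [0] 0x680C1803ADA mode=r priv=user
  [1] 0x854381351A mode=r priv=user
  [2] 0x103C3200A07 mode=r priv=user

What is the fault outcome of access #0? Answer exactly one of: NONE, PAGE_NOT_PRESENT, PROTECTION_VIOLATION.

Walk each access:
#0 VA=0x680C1803ADA (r,user):
  L0 @0x32[13] → 0x35007  P=1,RW=1,US=1,PS=0
  L1 @0x35[3] → 0x38007  P=1,RW=1,US=1,PS=0
  L2 @0x38[12] → 0x3C007  P=1,RW=1,US=1,PS=0
  L3 @0x3C[3] → 0x3F007  P=1,RW=1,US=1,PS=0
  ⇒ phys 0x3FADA  [4 reads]
#1 VA=0x854381351A (r,user):
  L0 @0x32[1] → 0x42007  P=1,RW=1,US=1,PS=0
  L1 @0x42[21] → 0x44007  P=1,RW=1,US=1,PS=0
  L2 @0x44[28] → 0x47007  P=1,RW=1,US=1,PS=0
  L3 @0x47[19] → 0x56002  P=0,RW=1,US=0,PS=0
  ✗ PAGE_NOT_PRESENT  [4 reads]
#2 VA=0x103C3200A07 (r,user):
  L0 @0x32[2] → 0x4A007  P=1,RW=1,US=1,PS=0
  L1 @0x4A[15] → 0x4D007  P=1,RW=1,US=1,PS=0
  L2 @0x4D[25] → 0x7D004  P=0,RW=0,US=1,PS=0
  ✗ PAGE_NOT_PRESENT  [3 reads]

Access #0 fault: NONE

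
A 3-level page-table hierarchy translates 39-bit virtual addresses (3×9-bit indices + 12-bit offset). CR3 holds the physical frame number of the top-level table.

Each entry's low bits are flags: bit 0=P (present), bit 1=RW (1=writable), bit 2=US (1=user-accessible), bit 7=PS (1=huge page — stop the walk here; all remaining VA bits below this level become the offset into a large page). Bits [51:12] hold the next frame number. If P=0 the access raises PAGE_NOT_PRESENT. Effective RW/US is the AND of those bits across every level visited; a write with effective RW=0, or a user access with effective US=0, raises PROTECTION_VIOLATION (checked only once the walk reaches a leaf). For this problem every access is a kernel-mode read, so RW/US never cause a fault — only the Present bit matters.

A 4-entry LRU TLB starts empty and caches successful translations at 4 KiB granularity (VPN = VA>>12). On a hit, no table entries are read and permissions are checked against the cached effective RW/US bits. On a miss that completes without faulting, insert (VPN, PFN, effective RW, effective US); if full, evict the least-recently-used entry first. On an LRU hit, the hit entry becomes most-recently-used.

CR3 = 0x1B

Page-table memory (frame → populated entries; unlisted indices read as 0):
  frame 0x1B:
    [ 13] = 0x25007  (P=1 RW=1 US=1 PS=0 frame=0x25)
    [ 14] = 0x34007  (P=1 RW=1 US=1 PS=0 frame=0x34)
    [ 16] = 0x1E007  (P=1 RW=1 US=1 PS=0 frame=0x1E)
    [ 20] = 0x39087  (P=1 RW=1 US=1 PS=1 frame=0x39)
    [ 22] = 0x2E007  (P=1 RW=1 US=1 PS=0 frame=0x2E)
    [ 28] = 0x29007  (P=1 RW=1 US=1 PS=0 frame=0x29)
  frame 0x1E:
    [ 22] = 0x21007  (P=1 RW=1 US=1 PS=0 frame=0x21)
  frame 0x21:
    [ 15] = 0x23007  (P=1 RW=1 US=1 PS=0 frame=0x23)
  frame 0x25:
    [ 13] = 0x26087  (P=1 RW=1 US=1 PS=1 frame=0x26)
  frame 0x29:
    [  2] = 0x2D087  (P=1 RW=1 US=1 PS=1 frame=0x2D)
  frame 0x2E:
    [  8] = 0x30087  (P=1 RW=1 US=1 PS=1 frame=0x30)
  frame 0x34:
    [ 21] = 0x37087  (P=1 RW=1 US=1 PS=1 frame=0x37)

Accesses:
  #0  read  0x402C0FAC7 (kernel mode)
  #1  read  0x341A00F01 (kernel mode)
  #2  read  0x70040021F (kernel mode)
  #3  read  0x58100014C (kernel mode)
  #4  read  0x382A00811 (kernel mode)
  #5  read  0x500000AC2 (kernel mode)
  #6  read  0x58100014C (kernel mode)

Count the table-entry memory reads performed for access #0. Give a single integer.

Trace:
#0 VA=0x402C0FAC7 (r,kernel):
  L0 @0x1B[16] → 0x1E007  P=1,RW=1,US=1,PS=0
  L1 @0x1E[22] → 0x21007  P=1,RW=1,US=1,PS=0
  L2 @0x21[15] → 0x23007  P=1,RW=1,US=1,PS=0
  ⇒ phys 0x23AC7  [3 reads]
#1 VA=0x341A00F01 (r,kernel):
  L0 @0x1B[13] → 0x25007  P=1,RW=1,US=1,PS=0
  L1 @0x25[13] → 0x26087  P=1,RW=1,US=1,PS=1
  ⇒ phys 0x26F01 (huge @L1)  [2 reads]
#2 VA=0x70040021F (r,kernel):
  L0 @0x1B[28] → 0x29007  P=1,RW=1,US=1,PS=0
  L1 @0x29[2] → 0x2D087  P=1,RW=1,US=1,PS=1
  ⇒ phys 0x2D21F (huge @L1)  [2 reads]
#3 VA=0x58100014C (r,kernel):
  L0 @0x1B[22] → 0x2E007  P=1,RW=1,US=1,PS=0
  L1 @0x2E[8] → 0x30087  P=1,RW=1,US=1,PS=1
  ⇒ phys 0x3014C (huge @L1)  [2 reads]
#4 VA=0x382A00811 (r,kernel):
  L0 @0x1B[14] → 0x34007  P=1,RW=1,US=1,PS=0
  L1 @0x34[21] → 0x37087  P=1,RW=1,US=1,PS=1
  ⇒ phys 0x37811 (huge @L1)  [2 reads]
#5 VA=0x500000AC2 (r,kernel):
  L0 @0x1B[20] → 0x39087  P=1,RW=1,US=1,PS=1
  ⇒ phys 0x39AC2 (huge @L0)  [1 reads]
#6 VA=0x58100014C (r,kernel):
  TLB hit vpn=0x581000 → PA=0x3014C

Entries read for #0: 3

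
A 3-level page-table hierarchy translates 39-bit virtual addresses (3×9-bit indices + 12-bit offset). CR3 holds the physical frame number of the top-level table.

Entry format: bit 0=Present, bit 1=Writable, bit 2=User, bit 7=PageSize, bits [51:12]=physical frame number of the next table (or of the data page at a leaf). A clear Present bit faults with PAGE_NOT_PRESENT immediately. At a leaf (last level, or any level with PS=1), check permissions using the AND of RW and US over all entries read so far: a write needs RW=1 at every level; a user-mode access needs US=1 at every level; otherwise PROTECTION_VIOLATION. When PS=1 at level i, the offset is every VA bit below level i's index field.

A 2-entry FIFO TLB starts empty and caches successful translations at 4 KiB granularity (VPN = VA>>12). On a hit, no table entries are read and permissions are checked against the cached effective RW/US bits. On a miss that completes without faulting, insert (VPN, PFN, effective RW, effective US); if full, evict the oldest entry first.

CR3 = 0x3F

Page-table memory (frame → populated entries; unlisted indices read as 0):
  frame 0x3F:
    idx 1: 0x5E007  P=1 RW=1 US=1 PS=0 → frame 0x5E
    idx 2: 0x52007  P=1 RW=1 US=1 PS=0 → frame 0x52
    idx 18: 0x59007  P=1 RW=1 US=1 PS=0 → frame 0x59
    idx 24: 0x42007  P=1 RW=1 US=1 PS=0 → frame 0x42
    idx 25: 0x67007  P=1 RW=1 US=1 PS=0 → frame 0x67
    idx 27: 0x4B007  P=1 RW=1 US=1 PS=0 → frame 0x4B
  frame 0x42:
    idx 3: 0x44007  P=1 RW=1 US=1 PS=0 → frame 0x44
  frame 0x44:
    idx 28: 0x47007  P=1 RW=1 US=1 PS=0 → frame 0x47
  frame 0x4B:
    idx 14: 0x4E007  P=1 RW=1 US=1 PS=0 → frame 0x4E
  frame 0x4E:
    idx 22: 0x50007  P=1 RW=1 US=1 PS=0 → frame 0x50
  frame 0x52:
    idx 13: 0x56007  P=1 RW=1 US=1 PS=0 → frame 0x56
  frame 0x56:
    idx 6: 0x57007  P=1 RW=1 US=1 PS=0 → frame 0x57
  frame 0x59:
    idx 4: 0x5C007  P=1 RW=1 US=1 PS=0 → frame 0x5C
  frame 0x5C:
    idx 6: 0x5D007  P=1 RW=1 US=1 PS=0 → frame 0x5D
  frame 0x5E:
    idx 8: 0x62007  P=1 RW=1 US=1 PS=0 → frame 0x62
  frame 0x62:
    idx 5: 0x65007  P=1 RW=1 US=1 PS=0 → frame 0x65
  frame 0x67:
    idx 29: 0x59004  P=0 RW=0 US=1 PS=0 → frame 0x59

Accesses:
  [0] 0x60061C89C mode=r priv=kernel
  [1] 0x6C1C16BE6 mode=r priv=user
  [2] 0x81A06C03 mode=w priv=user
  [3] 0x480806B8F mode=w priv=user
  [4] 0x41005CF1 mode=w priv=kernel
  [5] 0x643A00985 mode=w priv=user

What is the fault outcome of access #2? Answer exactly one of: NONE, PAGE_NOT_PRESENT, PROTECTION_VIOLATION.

Trace:
#0 VA=0x60061C89C (r,kernel):
  L0 @0x3F[24] → 0x42007  P=1,RW=1,US=1,PS=0
  L1 @0x42[3] → 0x44007  P=1,RW=1,US=1,PS=0
  L2 @0x44[28] → 0x47007  P=1,RW=1,US=1,PS=0
  → PA=0x4789C  (3 entries read)
#1 VA=0x6C1C16BE6 (r,user):
  L0 @0x3F[27] → 0x4B007  P=1,RW=1,US=1,PS=0
  L1 @0x4B[14] → 0x4E007  P=1,RW=1,US=1,PS=0
  L2 @0x4E[22] → 0x50007  P=1,RW=1,US=1,PS=0
  → PA=0x50BE6  (3 entries read)
#2 VA=0x81A06C03 (w,user):
  L0 @0x3F[2] → 0x52007  P=1,RW=1,US=1,PS=0
  L1 @0x52[13] → 0x56007  P=1,RW=1,US=1,PS=0
  L2 @0x56[6] → 0x57007  P=1,RW=1,US=1,PS=0
  → PA=0x57C03  (3 entries read)
#3 VA=0x480806B8F (w,user):
  L0 @0x3F[18] → 0x59007  P=1,RW=1,US=1,PS=0
  L1 @0x59[4] → 0x5C007  P=1,RW=1,US=1,PS=0
  L2 @0x5C[6] → 0x5D007  P=1,RW=1,US=1,PS=0
  → PA=0x5DB8F  (3 entries read)
#4 VA=0x41005CF1 (w,kernel):
  L0 @0x3F[1] → 0x5E007  P=1,RW=1,US=1,PS=0
  L1 @0x5E[8] → 0x62007  P=1,RW=1,US=1,PS=0
  L2 @0x62[5] → 0x65007  P=1,RW=1,US=1,PS=0
  → PA=0x65CF1  (3 entries read)
#5 VA=0x643A00985 (w,user):
  L0 @0x3F[25] → 0x67007  P=1,RW=1,US=1,PS=0
  L1 @0x67[29] → 0x59004  P=0,RW=0,US=1,PS=0
  → PAGE_NOT_PRESENT  (2 entries read)

Access #2 fault: NONE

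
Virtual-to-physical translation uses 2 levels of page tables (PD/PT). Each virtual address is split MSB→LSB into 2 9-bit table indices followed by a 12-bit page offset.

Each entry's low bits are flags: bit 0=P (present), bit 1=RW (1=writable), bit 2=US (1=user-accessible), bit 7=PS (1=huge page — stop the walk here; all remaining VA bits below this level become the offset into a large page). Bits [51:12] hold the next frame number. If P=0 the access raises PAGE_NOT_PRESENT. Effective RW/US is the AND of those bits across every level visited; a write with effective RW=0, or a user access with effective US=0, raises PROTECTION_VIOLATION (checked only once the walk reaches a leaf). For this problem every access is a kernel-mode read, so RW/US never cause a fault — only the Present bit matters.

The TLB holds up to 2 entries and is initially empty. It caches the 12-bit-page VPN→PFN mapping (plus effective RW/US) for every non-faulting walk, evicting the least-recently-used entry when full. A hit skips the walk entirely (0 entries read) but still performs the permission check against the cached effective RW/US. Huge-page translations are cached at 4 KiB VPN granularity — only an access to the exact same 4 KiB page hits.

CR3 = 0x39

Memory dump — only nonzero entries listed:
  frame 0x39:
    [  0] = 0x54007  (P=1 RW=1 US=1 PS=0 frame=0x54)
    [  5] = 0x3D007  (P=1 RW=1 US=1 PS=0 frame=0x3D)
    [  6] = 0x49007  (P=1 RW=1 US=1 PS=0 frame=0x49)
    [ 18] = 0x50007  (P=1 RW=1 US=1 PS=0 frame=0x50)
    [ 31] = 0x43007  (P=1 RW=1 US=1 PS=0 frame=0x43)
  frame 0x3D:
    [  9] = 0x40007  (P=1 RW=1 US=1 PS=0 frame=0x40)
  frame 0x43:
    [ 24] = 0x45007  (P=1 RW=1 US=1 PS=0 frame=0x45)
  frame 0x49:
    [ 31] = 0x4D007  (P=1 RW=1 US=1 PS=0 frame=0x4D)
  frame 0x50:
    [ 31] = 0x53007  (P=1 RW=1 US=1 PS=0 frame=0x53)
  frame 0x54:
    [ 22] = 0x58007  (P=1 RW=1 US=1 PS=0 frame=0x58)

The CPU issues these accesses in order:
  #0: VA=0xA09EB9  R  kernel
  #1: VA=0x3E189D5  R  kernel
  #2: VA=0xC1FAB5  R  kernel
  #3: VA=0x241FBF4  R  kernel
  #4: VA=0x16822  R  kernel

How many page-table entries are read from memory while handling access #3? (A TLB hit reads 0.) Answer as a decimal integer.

Per-access translation:
#0 VA=0xA09EB9 (r,kernel):
  L0 @0x39[5] → 0x3D007  P=1,RW=1,US=1,PS=0
  L1 @0x3D[9] → 0x40007  P=1,RW=1,US=1,PS=0
  ✓ 0x40EB9  — 2 lookups
#1 VA=0x3E189D5 (r,kernel):
  L0 @0x39[31] → 0x43007  P=1,RW=1,US=1,PS=0
  L1 @0x43[24] → 0x45007  P=1,RW=1,US=1,PS=0
  ✓ 0x459D5  — 2 lookups
#2 VA=0xC1FAB5 (r,kernel):
  L0 @0x39[6] → 0x49007  P=1,RW=1,US=1,PS=0
  L1 @0x49[31] → 0x4D007  P=1,RW=1,US=1,PS=0
  ✓ 0x4DAB5  — 2 lookups
#3 VA=0x241FBF4 (r,kernel):
  L0 @0x39[18] → 0x50007  P=1,RW=1,US=1,PS=0
  L1 @0x50[31] → 0x53007  P=1,RW=1,US=1,PS=0
  ✓ 0x53BF4  — 2 lookups
#4 VA=0x16822 (r,kernel):
  L0 @0x39[0] → 0x54007  P=1,RW=1,US=1,PS=0
  L1 @0x54[22] → 0x58007  P=1,RW=1,US=1,PS=0
  ✓ 0x58822  — 2 lookups

Entries read for #3: 2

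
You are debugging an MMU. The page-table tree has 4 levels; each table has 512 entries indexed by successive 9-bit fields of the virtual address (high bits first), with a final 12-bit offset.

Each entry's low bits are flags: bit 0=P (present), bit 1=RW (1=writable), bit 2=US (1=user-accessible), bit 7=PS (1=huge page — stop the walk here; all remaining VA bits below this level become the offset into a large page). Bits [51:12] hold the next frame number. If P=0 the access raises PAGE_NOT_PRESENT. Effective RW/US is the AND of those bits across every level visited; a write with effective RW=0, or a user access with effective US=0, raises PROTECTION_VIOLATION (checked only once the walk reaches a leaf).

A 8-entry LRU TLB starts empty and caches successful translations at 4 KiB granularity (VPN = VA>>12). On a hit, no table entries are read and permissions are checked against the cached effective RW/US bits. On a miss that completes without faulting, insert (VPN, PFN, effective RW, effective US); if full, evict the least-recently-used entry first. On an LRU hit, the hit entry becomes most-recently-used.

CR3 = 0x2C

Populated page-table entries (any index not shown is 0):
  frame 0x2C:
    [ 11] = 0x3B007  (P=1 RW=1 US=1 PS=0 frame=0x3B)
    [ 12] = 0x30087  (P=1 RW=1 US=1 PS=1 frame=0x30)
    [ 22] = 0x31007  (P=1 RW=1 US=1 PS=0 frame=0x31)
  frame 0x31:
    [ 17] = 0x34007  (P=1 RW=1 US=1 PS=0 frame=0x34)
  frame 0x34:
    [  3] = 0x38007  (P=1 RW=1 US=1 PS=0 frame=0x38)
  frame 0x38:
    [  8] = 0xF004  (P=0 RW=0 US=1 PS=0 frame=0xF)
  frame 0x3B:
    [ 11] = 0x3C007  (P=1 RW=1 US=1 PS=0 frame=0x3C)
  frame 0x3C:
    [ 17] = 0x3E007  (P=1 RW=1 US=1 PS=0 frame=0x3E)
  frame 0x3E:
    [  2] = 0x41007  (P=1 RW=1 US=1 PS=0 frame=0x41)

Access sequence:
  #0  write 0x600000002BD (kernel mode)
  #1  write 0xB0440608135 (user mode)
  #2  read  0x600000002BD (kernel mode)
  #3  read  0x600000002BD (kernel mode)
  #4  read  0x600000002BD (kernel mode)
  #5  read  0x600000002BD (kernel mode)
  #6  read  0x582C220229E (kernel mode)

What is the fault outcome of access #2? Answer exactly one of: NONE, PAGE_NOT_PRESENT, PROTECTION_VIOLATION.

Walk each access:
#0 VA=0x600000002BD (w,kernel):
  L0 @0x2C[12] → 0x30087  P=1,RW=1,US=1,PS=1
  → PA=0x302BD (huge @L0)  (1 entries read)
#1 VA=0xB0440608135 (w,user):
  L0 @0x2C[22] → 0x31007  P=1,RW=1,US=1,PS=0
  L1 @0x31[17] → 0x34007  P=1,RW=1,US=1,PS=0
  L2 @0x34[3] → 0x38007  P=1,RW=1,US=1,PS=0
  L3 @0x38[8] → 0xF004  P=0,RW=0,US=1,PS=0
  ✗ PAGE_NOT_PRESENT  [4 reads]
#2 VA=0x600000002BD (r,kernel):
  TLB hit vpn=0x60000000 → PA=0x302BD
#3 VA=0x600000002BD (r,kernel):
  TLB hit vpn=0x60000000 → PA=0x302BD
#4 VA=0x600000002BD (r,kernel):
  TLB hit vpn=0x60000000 → PA=0x302BD
#5 VA=0x600000002BD (r,kernel):
  TLB hit vpn=0x60000000 → PA=0x302BD
#6 VA=0x582C220229E (r,kernel):
  L0 @0x2C[11] → 0x3B007  P=1,RW=1,US=1,PS=0
  L1 @0x3B[11] → 0x3C007  P=1,RW=1,US=1,PS=0
  L2 @0x3C[17] → 0x3E007  P=1,RW=1,US=1,PS=0
  L3 @0x3E[2] → 0x41007  P=1,RW=1,US=1,PS=0
  → PA=0x4129E  (4 entries read)

Access #2 fault: NONE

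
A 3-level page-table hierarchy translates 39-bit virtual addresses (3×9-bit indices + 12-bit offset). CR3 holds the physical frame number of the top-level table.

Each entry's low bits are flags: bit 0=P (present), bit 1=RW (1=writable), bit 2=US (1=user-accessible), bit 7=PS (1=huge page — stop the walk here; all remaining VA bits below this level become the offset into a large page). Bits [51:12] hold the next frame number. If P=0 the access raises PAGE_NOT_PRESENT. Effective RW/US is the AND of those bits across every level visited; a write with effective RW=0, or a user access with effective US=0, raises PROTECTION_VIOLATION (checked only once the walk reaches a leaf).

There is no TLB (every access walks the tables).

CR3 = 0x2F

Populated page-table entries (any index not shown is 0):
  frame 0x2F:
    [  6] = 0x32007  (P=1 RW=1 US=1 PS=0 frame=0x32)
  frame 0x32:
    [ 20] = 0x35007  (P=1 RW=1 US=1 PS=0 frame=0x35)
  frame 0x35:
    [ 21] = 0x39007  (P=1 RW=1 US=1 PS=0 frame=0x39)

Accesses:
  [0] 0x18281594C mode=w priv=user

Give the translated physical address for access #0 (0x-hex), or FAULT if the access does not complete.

Walk each access:
#0 VA=0x18281594C (w,user):
  L0: frame=0x2F idx=6 entry=0x32007 [P=1 RW=1 US=1 PS=0]
  L1: frame=0x32 idx=20 entry=0x35007 [P=1 RW=1 US=1 PS=0]
  L2: frame=0x35 idx=21 entry=0x39007 [P=1 RW=1 US=1 PS=0]
  → PA=0x3994C  (3 entries read)

Access #0 PA: 0x3994C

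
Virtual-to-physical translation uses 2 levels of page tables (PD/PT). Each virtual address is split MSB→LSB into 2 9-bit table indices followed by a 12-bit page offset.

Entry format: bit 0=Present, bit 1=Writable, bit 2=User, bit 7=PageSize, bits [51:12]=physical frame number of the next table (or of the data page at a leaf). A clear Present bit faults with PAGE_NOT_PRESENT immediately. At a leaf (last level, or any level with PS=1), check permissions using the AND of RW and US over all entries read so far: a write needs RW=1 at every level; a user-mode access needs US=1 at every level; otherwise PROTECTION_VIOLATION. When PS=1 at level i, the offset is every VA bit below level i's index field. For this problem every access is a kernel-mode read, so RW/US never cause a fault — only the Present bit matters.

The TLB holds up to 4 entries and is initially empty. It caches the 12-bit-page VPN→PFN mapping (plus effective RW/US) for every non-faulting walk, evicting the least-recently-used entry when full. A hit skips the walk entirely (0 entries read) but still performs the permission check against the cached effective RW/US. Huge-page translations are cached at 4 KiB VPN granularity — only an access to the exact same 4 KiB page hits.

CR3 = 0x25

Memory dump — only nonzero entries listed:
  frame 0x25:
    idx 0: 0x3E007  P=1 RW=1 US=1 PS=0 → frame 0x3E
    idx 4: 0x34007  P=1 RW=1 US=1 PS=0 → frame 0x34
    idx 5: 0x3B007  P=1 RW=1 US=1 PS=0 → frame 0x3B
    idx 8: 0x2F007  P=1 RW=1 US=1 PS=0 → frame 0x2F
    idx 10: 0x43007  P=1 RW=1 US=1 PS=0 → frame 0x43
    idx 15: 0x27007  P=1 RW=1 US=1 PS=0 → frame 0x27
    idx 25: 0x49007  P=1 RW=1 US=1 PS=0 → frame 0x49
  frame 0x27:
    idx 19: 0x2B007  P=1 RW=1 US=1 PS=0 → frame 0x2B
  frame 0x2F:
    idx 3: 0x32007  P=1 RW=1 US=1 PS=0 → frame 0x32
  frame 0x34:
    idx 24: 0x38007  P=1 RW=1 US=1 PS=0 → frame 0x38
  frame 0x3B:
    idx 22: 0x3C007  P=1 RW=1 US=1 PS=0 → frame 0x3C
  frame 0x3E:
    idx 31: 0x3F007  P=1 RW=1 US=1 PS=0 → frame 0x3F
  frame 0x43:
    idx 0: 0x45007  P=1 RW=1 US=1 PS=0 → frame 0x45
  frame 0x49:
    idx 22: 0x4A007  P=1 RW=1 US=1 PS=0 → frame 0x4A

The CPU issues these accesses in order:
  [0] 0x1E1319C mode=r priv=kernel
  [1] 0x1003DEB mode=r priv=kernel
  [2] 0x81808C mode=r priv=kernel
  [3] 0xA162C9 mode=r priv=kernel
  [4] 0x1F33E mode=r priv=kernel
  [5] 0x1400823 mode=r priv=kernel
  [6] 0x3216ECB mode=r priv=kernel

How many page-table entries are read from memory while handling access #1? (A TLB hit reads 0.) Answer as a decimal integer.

Trace:
#0 VA=0x1E1319C (r,kernel):
  L0 @0x25[15] → 0x27007  P=1,RW=1,US=1,PS=0
  L1 @0x27[19] → 0x2B007  P=1,RW=1,US=1,PS=0
  → PA=0x2B19C  (2 entries read)
#1 VA=0x1003DEB (r,kernel):
  L0 @0x25[8] → 0x2F007  P=1,RW=1,US=1,PS=0
  L1 @0x2F[3] → 0x32007  P=1,RW=1,US=1,PS=0
  → PA=0x32DEB  (2 entries read)
#2 VA=0x81808C (r,kernel):
  L0 @0x25[4] → 0x34007  P=1,RW=1,US=1,PS=0
  L1 @0x34[24] → 0x38007  P=1,RW=1,US=1,PS=0
  → PA=0x3808C  (2 entries read)
#3 VA=0xA162C9 (r,kernel):
  L0 @0x25[5] → 0x3B007  P=1,RW=1,US=1,PS=0
  L1 @0x3B[22] → 0x3C007  P=1,RW=1,US=1,PS=0
  → PA=0x3C2C9  (2 entries read)
#4 VA=0x1F33E (r,kernel):
  L0 @0x25[0] → 0x3E007  P=1,RW=1,US=1,PS=0
  L1 @0x3E[31] → 0x3F007  P=1,RW=1,US=1,PS=0
  → PA=0x3F33E  (2 entries read)
#5 VA=0x1400823 (r,kernel):
  L0 @0x25[10] → 0x43007  P=1,RW=1,US=1,PS=0
  L1 @0x43[0] → 0x45007  P=1,RW=1,US=1,PS=0
  → PA=0x45823  (2 entries read)
#6 VA=0x3216ECB (r,kernel):
  L0 @0x25[25] → 0x49007  P=1,RW=1,US=1,PS=0
  L1 @0x49[22] → 0x4A007  P=1,RW=1,US=1,PS=0
  → PA=0x4AECB  (2 entries read)

Entries read for #1: 2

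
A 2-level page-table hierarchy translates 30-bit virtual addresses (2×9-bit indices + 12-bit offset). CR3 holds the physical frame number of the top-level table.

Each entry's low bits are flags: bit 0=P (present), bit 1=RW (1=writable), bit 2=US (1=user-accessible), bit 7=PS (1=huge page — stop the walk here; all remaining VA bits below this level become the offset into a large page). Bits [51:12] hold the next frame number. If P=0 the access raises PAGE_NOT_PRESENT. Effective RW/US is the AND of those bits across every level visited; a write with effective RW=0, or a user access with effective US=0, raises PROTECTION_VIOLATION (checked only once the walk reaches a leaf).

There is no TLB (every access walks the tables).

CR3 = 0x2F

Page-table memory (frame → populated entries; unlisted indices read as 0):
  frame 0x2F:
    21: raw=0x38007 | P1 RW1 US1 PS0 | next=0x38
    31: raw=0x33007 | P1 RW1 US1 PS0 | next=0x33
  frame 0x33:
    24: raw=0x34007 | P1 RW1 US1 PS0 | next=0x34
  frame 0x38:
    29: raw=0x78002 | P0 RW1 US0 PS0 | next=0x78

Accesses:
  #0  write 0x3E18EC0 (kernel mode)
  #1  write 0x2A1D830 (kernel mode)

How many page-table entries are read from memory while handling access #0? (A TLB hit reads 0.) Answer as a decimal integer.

Walk each access:
#0 VA=0x3E18EC0 (w,kernel):
  [0] read 0x2F idx=31: raw=0x33007 flags P=1 W=1 U=1 S=0
  [1] read 0x33 idx=24: raw=0x34007 flags P=1 W=1 U=1 S=0
  → PA=0x34EC0  (2 entries read)
#1 VA=0x2A1D830 (w,kernel):
  [0] read 0x2F idx=21: raw=0x38007 flags P=1 W=1 U=1 S=0
  [1] read 0x38 idx=29: raw=0x78002 flags P=0 W=1 U=0 S=0
  → PAGE_NOT_PRESENT  (2 entries read)

Entries read for #0: 2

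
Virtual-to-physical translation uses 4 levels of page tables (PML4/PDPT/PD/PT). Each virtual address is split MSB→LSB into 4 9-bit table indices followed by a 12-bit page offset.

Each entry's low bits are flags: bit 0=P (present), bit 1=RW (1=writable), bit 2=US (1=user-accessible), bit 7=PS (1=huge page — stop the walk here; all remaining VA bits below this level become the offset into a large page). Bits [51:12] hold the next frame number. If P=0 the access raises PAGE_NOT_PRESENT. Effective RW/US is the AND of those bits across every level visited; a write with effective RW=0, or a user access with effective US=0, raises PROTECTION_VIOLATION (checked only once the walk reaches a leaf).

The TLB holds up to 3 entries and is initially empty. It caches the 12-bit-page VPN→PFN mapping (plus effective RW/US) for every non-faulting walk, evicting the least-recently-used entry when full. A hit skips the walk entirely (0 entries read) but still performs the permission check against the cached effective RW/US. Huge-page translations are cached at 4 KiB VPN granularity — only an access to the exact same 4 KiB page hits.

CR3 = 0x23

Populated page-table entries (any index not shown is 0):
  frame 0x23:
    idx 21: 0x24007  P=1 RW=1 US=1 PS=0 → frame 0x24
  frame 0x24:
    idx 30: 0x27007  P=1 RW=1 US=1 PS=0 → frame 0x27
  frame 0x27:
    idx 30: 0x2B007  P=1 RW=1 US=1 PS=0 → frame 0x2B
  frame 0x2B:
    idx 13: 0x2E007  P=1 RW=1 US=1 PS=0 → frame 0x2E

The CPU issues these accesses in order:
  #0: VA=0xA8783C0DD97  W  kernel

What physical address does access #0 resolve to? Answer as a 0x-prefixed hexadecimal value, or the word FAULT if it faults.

Per-access translation:
#0 VA=0xA8783C0DD97 (w,kernel):
  [0] read 0x23 idx=21: raw=0x24007 flags P=1 W=1 U=1 S=0
  [1] read 0x24 idx=30: raw=0x27007 flags P=1 W=1 U=1 S=0
  [2] read 0x27 idx=30: raw=0x2B007 flags P=1 W=1 U=1 S=0
  [3] read 0x2B idx=13: raw=0x2E007 flags P=1 W=1 U=1 S=0
  ⇒ phys 0x2ED97  [4 reads]

Access #0 PA: 0x2ED97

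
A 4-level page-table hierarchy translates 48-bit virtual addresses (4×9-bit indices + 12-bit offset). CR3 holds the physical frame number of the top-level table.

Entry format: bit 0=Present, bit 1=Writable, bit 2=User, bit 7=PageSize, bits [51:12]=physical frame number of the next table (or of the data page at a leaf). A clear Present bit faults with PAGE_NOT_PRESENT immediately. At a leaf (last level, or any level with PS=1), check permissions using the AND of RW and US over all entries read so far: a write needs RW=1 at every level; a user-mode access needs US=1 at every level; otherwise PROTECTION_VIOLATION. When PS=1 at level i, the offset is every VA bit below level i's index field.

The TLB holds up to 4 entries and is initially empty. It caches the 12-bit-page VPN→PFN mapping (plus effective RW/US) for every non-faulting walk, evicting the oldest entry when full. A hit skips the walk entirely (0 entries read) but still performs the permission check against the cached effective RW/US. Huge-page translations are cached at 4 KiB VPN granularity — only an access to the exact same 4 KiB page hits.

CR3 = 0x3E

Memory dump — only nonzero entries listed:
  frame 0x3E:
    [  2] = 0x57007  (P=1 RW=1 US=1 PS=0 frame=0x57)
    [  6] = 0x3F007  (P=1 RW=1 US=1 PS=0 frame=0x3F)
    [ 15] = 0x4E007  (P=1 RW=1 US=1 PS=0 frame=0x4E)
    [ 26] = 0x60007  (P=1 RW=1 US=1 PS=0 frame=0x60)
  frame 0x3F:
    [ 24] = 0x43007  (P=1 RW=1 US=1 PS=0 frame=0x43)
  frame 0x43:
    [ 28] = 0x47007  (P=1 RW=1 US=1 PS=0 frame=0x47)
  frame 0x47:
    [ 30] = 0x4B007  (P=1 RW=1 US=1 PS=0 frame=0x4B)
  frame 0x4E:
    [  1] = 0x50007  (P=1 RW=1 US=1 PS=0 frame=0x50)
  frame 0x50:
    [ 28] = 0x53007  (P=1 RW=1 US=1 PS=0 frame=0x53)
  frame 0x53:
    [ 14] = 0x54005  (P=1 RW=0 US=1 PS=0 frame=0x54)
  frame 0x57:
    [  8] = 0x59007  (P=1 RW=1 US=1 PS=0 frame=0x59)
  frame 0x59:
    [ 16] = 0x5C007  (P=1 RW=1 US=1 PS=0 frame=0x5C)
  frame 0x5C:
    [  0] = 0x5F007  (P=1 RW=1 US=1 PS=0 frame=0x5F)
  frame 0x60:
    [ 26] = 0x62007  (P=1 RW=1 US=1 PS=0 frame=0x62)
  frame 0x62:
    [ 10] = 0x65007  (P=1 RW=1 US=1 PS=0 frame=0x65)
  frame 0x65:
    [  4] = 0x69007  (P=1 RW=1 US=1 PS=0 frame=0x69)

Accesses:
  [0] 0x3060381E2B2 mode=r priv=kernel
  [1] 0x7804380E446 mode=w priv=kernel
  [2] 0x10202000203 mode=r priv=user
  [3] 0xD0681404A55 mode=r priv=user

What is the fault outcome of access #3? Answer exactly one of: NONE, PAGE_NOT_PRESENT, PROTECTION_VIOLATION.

Trace:
#0 VA=0x3060381E2B2 (r,kernel):
  lvl0: tbl 0x3E, slot 6 ⇒ 0x3F007 (P1/RW1/US1/PS0)
  lvl1: tbl 0x3F, slot 24 ⇒ 0x43007 (P1/RW1/US1/PS0)
  lvl2: tbl 0x43, slot 28 ⇒ 0x47007 (P1/RW1/US1/PS0)
  lvl3: tbl 0x47, slot 30 ⇒ 0x4B007 (P1/RW1/US1/PS0)
  → PA=0x4B2B2  (4 entries read)
#1 VA=0x7804380E446 (w,kernel):
  lvl0: tbl 0x3E, slot 15 ⇒ 0x4E007 (P1/RW1/US1/PS0)
  lvl1: tbl 0x4E, slot 1 ⇒ 0x50007 (P1/RW1/US1/PS0)
  lvl2: tbl 0x50, slot 28 ⇒ 0x53007 (P1/RW1/US1/PS0)
  lvl3: tbl 0x53, slot 14 ⇒ 0x54005 (P1/RW0/US1/PS0)
  ⇒ fault: PROTECTION_VIOLATION  — 4 lookups
#2 VA=0x10202000203 (r,user):
  lvl0: tbl 0x3E, slot 2 ⇒ 0x57007 (P1/RW1/US1/PS0)
  lvl1: tbl 0x57, slot 8 ⇒ 0x59007 (P1/RW1/US1/PS0)
  lvl2: tbl 0x59, slot 16 ⇒ 0x5C007 (P1/RW1/US1/PS0)
  lvl3: tbl 0x5C, slot 0 ⇒ 0x5F007 (P1/RW1/US1/PS0)
  → PA=0x5F203  (4 entries read)
#3 VA=0xD0681404A55 (r,user):
  lvl0: tbl 0x3E, slot 26 ⇒ 0x60007 (P1/RW1/US1/PS0)
  lvl1: tbl 0x60, slot 26 ⇒ 0x62007 (P1/RW1/US1/PS0)
  lvl2: tbl 0x62, slot 10 ⇒ 0x65007 (P1/RW1/US1/PS0)
  lvl3: tbl 0x65, slot 4 ⇒ 0x69007 (P1/RW1/US1/PS0)
  → PA=0x69A55  (4 entries read)

Access #3 fault: NONE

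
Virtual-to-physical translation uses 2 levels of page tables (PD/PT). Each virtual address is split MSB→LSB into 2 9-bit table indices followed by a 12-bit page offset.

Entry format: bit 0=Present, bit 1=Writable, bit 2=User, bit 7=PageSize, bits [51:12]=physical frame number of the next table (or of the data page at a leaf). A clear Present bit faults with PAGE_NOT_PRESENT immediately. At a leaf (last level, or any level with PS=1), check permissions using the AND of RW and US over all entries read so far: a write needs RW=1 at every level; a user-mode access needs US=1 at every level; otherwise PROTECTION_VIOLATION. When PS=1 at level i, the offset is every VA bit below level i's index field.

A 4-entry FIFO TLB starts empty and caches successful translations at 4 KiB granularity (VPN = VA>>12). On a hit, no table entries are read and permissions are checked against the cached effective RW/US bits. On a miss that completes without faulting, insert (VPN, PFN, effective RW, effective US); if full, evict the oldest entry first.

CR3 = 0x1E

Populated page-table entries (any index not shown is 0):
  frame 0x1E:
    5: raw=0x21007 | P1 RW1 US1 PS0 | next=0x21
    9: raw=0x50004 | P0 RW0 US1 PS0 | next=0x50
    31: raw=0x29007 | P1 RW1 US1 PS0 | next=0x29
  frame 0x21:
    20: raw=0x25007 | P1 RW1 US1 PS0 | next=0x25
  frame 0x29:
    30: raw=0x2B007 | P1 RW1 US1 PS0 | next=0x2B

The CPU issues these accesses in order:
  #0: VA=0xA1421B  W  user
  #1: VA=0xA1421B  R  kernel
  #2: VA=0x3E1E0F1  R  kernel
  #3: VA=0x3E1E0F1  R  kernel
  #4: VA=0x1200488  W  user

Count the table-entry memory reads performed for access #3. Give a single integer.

Per-access translation:
#0 VA=0xA1421B (w,user):
  L0 @0x1E[5] → 0x21007  P=1,RW=1,US=1,PS=0
  L1 @0x21[20] → 0x25007  P=1,RW=1,US=1,PS=0
  ⇒ phys 0x2521B  [2 reads]
#1 VA=0xA1421B (r,kernel):
  TLB hit vpn=0xA14 → PA=0x2521B
#2 VA=0x3E1E0F1 (r,kernel):
  L0 @0x1E[31] → 0x29007  P=1,RW=1,US=1,PS=0
  L1 @0x29[30] → 0x2B007  P=1,RW=1,US=1,PS=0
  ⇒ phys 0x2B0F1  [2 reads]
#3 VA=0x3E1E0F1 (r,kernel):
  TLB hit vpn=0x3E1E → PA=0x2B0F1
#4 VA=0x1200488 (w,user):
  L0 @0x1E[9] → 0x50004  P=0,RW=0,US=1,PS=0
  ⇒ fault: PAGE_NOT_PRESENT  — 1 lookups

Entries read for #3: 0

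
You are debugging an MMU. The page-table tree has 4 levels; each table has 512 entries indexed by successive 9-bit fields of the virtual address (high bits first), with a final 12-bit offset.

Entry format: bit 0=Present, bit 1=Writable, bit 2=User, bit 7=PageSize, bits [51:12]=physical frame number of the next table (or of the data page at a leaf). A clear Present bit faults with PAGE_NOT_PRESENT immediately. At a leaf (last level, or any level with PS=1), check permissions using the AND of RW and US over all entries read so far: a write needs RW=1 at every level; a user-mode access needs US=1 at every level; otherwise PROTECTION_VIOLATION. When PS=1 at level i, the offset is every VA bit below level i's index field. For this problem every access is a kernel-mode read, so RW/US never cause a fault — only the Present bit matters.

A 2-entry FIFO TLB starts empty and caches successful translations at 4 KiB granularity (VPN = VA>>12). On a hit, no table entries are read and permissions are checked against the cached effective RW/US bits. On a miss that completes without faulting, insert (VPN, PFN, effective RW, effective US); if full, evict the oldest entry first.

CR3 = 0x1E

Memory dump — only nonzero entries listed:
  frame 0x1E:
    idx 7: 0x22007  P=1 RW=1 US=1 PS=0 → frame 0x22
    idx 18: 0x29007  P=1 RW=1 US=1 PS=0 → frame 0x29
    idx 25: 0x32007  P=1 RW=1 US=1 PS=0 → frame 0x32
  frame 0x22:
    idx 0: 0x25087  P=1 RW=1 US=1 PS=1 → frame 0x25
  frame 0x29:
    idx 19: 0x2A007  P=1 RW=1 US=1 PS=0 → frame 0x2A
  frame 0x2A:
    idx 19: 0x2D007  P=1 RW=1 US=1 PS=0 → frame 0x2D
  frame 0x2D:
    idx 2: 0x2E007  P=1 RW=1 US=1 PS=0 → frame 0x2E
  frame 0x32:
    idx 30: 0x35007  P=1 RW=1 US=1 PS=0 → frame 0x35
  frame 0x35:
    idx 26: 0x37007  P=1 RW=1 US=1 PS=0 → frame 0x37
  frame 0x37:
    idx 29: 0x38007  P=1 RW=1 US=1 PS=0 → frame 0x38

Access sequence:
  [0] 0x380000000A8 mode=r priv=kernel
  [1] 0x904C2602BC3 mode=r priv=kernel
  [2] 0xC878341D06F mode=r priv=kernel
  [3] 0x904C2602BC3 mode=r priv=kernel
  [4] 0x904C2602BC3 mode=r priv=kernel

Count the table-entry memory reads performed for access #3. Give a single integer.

Trace:
#0 VA=0x380000000A8 (r,kernel):
  L0 @0x1E[7] → 0x22007  P=1,RW=1,US=1,PS=0
  L1 @0x22[0] → 0x25087  P=1,RW=1,US=1,PS=1
  ✓ 0x250A8 (huge @L1)  — 2 lookups
#1 VA=0x904C2602BC3 (r,kernel):
  L0 @0x1E[18] → 0x29007  P=1,RW=1,US=1,PS=0
  L1 @0x29[19] → 0x2A007  P=1,RW=1,US=1,PS=0
  L2 @0x2A[19] → 0x2D007  P=1,RW=1,US=1,PS=0
  L3 @0x2D[2] → 0x2E007  P=1,RW=1,US=1,PS=0
  ✓ 0x2EBC3  — 4 lookups
#2 VA=0xC878341D06F (r,kernel):
  L0 @0x1E[25] → 0x32007  P=1,RW=1,US=1,PS=0
  L1 @0x32[30] → 0x35007  P=1,RW=1,US=1,PS=0
  L2 @0x35[26] → 0x37007  P=1,RW=1,US=1,PS=0
  L3 @0x37[29] → 0x38007  P=1,RW=1,US=1,PS=0
  ✓ 0x3806F  — 4 lookups
#3 VA=0x904C2602BC3 (r,kernel):
  TLB hit vpn=0x904C2602 → PA=0x2EBC3
#4 VA=0x904C2602BC3 (r,kernel):
  TLB hit vpn=0x904C2602 → PA=0x2EBC3

Entries read for #3: 0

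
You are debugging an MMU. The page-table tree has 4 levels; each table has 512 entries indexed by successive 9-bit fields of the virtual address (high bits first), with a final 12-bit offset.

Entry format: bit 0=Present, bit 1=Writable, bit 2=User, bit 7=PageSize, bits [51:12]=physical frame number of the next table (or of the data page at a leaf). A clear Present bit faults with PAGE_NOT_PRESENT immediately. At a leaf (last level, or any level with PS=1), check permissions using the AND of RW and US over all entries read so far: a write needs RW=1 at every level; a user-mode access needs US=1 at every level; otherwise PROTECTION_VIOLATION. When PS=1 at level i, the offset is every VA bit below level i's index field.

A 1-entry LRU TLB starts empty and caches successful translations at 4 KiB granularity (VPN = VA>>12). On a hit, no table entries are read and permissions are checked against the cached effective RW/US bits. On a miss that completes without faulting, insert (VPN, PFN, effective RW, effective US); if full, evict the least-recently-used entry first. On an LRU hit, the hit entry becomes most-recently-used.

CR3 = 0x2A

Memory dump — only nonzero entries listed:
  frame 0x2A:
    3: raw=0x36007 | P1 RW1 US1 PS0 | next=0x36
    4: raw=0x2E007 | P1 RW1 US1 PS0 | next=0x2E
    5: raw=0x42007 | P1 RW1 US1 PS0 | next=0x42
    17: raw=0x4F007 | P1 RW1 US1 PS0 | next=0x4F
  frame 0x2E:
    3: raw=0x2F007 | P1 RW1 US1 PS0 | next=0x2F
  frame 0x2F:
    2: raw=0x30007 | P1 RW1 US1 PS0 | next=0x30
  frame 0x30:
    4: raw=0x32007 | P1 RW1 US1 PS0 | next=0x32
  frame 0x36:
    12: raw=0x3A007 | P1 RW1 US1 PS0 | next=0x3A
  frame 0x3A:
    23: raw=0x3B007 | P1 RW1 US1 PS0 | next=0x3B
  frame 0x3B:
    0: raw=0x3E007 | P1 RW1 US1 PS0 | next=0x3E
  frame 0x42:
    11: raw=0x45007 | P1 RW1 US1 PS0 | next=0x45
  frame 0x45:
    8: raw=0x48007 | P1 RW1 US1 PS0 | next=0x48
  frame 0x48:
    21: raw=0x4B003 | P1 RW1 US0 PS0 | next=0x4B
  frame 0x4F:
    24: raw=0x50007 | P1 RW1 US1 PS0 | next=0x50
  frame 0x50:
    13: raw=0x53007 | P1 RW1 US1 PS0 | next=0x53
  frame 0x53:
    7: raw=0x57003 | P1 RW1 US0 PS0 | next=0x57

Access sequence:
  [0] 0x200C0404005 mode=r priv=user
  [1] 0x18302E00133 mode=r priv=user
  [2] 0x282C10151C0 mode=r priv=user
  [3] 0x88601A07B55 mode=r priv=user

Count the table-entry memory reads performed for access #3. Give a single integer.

Trace:
#0 VA=0x200C0404005 (r,user):
  L0: frame=0x2A idx=4 entry=0x2E007 [P=1 RW=1 US=1 PS=0]
  L1: frame=0x2E idx=3 entry=0x2F007 [P=1 RW=1 US=1 PS=0]
  L2: frame=0x2F idx=2 entry=0x30007 [P=1 RW=1 US=1 PS=0]
  L3: frame=0x30 idx=4 entry=0x32007 [P=1 RW=1 US=1 PS=0]
  → PA=0x32005  (4 entries read)
#1 VA=0x18302E00133 (r,user):
  L0: frame=0x2A idx=3 entry=0x36007 [P=1 RW=1 US=1 PS=0]
  L1: frame=0x36 idx=12 entry=0x3A007 [P=1 RW=1 US=1 PS=0]
  L2: frame=0x3A idx=23 entry=0x3B007 [P=1 RW=1 US=1 PS=0]
  L3: frame=0x3B idx=0 entry=0x3E007 [P=1 RW=1 US=1 PS=0]
  → PA=0x3E133  (4 entries read)
#2 VA=0x282C10151C0 (r,user):
  L0: frame=0x2A idx=5 entry=0x42007 [P=1 RW=1 US=1 PS=0]
  L1: frame=0x42 idx=11 entry=0x45007 [P=1 RW=1 US=1 PS=0]
  L2: frame=0x45 idx=8 entry=0x48007 [P=1 RW=1 US=1 PS=0]
  L3: frame=0x48 idx=21 entry=0x4B003 [P=1 RW=1 US=0 PS=0]
  ✗ PROTECTION_VIOLATION  [4 reads]
#3 VA=0x88601A07B55 (r,user):
  L0: frame=0x2A idx=17 entry=0x4F007 [P=1 RW=1 US=1 PS=0]
  L1: frame=0x4F idx=24 entry=0x50007 [P=1 RW=1 US=1 PS=0]
  L2: frame=0x50 idx=13 entry=0x53007 [P=1 RW=1 US=1 PS=0]
  L3: frame=0x53 idx=7 entry=0x57003 [P=1 RW=1 US=0 PS=0]
  ✗ PROTECTION_VIOLATION  [4 reads]

Entries read for #3: 4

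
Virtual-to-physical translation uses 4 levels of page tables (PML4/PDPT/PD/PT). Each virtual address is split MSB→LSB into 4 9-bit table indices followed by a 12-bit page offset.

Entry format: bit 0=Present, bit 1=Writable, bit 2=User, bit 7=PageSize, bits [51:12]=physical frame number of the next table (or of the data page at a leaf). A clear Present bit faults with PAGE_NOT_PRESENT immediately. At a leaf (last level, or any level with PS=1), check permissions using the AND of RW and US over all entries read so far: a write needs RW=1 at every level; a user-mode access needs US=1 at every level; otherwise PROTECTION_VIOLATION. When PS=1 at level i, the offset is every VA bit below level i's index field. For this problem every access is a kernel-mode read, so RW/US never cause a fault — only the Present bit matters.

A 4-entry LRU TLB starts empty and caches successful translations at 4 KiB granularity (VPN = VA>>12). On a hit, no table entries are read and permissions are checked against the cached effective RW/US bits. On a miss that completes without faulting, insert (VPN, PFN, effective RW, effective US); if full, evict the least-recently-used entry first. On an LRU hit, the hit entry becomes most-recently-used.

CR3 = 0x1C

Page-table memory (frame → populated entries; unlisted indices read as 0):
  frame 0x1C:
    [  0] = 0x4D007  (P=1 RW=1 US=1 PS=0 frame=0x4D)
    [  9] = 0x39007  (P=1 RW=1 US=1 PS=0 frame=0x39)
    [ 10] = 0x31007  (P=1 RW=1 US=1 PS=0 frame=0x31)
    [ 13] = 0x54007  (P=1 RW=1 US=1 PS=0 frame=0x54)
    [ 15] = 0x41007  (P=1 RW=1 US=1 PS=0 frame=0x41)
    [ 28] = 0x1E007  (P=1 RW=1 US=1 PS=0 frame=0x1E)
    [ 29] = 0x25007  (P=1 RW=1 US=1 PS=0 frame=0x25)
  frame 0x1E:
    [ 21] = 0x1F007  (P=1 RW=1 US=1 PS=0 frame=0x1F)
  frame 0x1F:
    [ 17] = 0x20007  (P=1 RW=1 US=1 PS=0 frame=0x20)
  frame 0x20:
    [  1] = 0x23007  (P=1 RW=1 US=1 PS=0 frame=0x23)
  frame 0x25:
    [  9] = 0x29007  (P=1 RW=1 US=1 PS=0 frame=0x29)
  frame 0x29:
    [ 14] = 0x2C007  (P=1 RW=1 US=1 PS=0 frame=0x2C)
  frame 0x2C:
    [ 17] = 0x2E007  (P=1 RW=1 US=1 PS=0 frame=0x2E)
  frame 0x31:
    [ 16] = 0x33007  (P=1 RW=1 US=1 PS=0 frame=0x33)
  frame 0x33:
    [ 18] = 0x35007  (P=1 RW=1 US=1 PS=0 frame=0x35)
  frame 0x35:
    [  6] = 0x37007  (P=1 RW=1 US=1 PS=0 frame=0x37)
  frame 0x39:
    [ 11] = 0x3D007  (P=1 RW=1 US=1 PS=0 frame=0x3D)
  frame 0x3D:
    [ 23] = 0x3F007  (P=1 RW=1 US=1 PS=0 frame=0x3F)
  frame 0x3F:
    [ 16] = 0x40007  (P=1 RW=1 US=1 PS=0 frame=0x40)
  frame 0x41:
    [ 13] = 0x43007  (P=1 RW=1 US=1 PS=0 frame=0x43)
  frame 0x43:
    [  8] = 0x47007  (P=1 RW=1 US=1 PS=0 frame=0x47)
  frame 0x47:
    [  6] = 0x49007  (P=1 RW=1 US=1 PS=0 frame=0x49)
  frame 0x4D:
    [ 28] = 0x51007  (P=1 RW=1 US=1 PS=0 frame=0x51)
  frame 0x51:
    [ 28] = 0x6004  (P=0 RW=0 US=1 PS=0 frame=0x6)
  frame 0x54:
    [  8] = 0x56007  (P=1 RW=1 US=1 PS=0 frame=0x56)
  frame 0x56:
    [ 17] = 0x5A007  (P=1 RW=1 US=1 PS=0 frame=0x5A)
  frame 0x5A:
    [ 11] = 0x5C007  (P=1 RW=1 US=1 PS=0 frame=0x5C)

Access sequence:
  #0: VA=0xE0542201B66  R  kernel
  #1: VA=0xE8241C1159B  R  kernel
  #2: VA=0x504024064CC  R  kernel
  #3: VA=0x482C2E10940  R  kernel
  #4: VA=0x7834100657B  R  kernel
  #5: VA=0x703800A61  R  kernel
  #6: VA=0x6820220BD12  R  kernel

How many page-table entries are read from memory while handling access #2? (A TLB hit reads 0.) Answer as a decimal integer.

Walk each access:
#0 VA=0xE0542201B66 (r,kernel):
  [0] read 0x1C idx=28: raw=0x1E007 flags P=1 W=1 U=1 S=0
  [1] read 0x1E idx=21: raw=0x1F007 flags P=1 W=1 U=1 S=0
  [2] read 0x1F idx=17: raw=0x20007 flags P=1 W=1 U=1 S=0
  [3] read 0x20 idx=1: raw=0x23007 flags P=1 W=1 U=1 S=0
  → PA=0x23B66  (4 entries read)
#1 VA=0xE8241C1159B (r,kernel):
  [0] read 0x1C idx=29: raw=0x25007 flags P=1 W=1 U=1 S=0
  [1] read 0x25 idx=9: raw=0x29007 flags P=1 W=1 U=1 S=0
  [2] read 0x29 idx=14: raw=0x2C007 flags P=1 W=1 U=1 S=0
  [3] read 0x2C idx=17: raw=0x2E007 flags P=1 W=1 U=1 S=0
  → PA=0x2E59B  (4 entries read)
#2 VA=0x504024064CC (r,kernel):
  [0] read 0x1C idx=10: raw=0x31007 flags P=1 W=1 U=1 S=0
  [1] read 0x31 idx=16: raw=0x33007 flags P=1 W=1 U=1 S=0
  [2] read 0x33 idx=18: raw=0x35007 flags P=1 W=1 U=1 S=0
  [3] read 0x35 idx=6: raw=0x37007 flags P=1 W=1 U=1 S=0
  → PA=0x374CC  (4 entries read)
#3 VA=0x482C2E10940 (r,kernel):
  [0] read 0x1C idx=9: raw=0x39007 flags P=1 W=1 U=1 S=0
  [1] read 0x39 idx=11: raw=0x3D007 flags P=1 W=1 U=1 S=0
  [2] read 0x3D idx=23: raw=0x3F007 flags P=1 W=1 U=1 S=0
  [3] read 0x3F idx=16: raw=0x40007 flags P=1 W=1 U=1 S=0
  → PA=0x40940  (4 entries read)
#4 VA=0x7834100657B (r,kernel):
  [0] read 0x1C idx=15: raw=0x41007 flags P=1 W=1 U=1 S=0
  [1] read 0x41 idx=13: raw=0x43007 flags P=1 W=1 U=1 S=0
  [2] read 0x43 idx=8: raw=0x47007 flags P=1 W=1 U=1 S=0
  [3] read 0x47 idx=6: raw=0x49007 flags P=1 W=1 U=1 S=0
  → PA=0x4957B  (4 entries read)
#5 VA=0x703800A61 (r,kernel):
  [0] read 0x1C idx=0: raw=0x4D007 flags P=1 W=1 U=1 S=0
  [1] read 0x4D idx=28: raw=0x51007 flags P=1 W=1 U=1 S=0
  [2] read 0x51 idx=28: raw=0x6004 flags P=0 W=0 U=1 S=0
  ✗ PAGE_NOT_PRESENT  [3 reads]
#6 VA=0x6820220BD12 (r,kernel):
  [0] read 0x1C idx=13: raw=0x54007 flags P=1 W=1 U=1 S=0
  [1] read 0x54 idx=8: raw=0x56007 flags P=1 W=1 U=1 S=0
  [2] read 0x56 idx=17: raw=0x5A007 flags P=1 W=1 U=1 S=0
  [3] read 0x5A idx=11: raw=0x5C007 flags P=1 W=1 U=1 S=0
  → PA=0x5CD12  (4 entries read)

Entries read for #2: 4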